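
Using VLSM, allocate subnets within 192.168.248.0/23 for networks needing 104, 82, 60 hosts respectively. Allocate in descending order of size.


104 hosts -> /25 (126 usable): 192.168.248.0/25
82 hosts -> /25 (126 usable): 192.168.248.128/25
60 hosts -> /26 (62 usable): 192.168.249.0/26
Allocation: 192.168.248.0/25 (104 hosts, 126 usable); 192.168.248.128/25 (82 hosts, 126 usable); 192.168.249.0/26 (60 hosts, 62 usable)


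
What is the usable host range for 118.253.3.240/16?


Network: 118.253.0.0
Broadcast: 118.253.255.255
First usable = network + 1
Last usable = broadcast - 1
Range: 118.253.0.1 to 118.253.255.254


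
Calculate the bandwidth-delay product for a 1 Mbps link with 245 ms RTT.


BDP = bandwidth * RTT
= 1 Mbps * 245 ms
= 1 * 1e6 * 245 / 1000 bits
= 245000 bits
= 30625 bytes
= 29.9072 KB
BDP = 245000 bits (30625 bytes)


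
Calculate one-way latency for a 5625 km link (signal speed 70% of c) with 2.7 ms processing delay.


Speed = 0.7 * 3e5 km/s = 210000 km/s
Propagation delay = 5625 / 210000 = 0.0268 s = 26.7857 ms
Processing delay = 2.7 ms
Total one-way latency = 29.4857 ms


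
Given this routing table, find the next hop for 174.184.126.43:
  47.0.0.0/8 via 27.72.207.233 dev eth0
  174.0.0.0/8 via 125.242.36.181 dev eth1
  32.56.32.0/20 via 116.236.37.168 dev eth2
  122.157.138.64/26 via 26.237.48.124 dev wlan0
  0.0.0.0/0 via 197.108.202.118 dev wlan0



Longest prefix match for 174.184.126.43:
  /8 47.0.0.0: no
  /8 174.0.0.0: MATCH
  /20 32.56.32.0: no
  /26 122.157.138.64: no
  /0 0.0.0.0: MATCH
Selected: next-hop 125.242.36.181 via eth1 (matched /8)


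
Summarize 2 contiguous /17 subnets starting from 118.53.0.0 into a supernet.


Original prefix: /17
Number of subnets: 2 = 2^1
New prefix = 17 - 1 = 16
Supernet: 118.53.0.0/16


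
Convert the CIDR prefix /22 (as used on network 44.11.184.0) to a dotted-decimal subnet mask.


/22 means 22 network bits, 10 host bits
Binary: 11111111111111111111110000000000
Mask: 255.255.252.0


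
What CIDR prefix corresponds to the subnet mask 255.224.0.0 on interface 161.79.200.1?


Binary: 11111111.11100000.00000000.00000000
Count leading 1s
Prefix: /11


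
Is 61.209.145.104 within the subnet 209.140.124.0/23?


Subnet network: 209.140.124.0
Test IP AND mask: 61.209.144.0
No, 61.209.145.104 is not in 209.140.124.0/23


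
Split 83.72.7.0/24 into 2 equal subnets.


New prefix = 24 + 1 = 25
Each subnet has 128 addresses
  83.72.7.0/25
  83.72.7.128/25
Subnets: 83.72.7.0/25, 83.72.7.128/25


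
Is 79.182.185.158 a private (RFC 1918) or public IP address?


RFC 1918 private ranges:
  10.0.0.0/8 (10.0.0.0 - 10.255.255.255)
  172.16.0.0/12 (172.16.0.0 - 172.31.255.255)
  192.168.0.0/16 (192.168.0.0 - 192.168.255.255)
Public (not in any RFC 1918 range)


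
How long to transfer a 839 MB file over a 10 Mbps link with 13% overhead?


Effective throughput = 10 * (1 - 13/100) = 8.7 Mbps
File size in Mb = 839 * 8 = 6712 Mb
Time = 6712 / 8.7
Time = 771.4943 seconds


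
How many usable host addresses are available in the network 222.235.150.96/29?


Host bits = 32 - 29 = 3
Total addresses = 2^3 = 8
Usable = total - 2 (network and broadcast)
Usable hosts: 6


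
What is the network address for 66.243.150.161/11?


IP:   01000010.11110011.10010110.10100001
Mask: 11111111.11100000.00000000.00000000
AND operation:
Net:  01000010.11100000.00000000.00000000
Network: 66.224.0.0/11


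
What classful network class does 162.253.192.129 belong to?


First octet: 162
Binary: 10100010
10xxxxxx -> Class B (128-191)
Class B, default mask 255.255.0.0 (/16)


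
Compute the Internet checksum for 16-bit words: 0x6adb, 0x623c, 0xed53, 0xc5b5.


Sum all words (with carry folding):
+ 0x6adb = 0x6adb
+ 0x623c = 0xcd17
+ 0xed53 = 0xba6b
+ 0xc5b5 = 0x8021
One's complement: ~0x8021
Checksum = 0x7fde


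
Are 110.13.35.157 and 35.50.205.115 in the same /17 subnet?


Mask: 255.255.128.0
110.13.35.157 AND mask = 110.13.0.0
35.50.205.115 AND mask = 35.50.128.0
No, different subnets (110.13.0.0 vs 35.50.128.0)


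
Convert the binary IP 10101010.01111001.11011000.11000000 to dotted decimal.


10101010 = 170
01111001 = 121
11011000 = 216
11000000 = 192
IP: 170.121.216.192


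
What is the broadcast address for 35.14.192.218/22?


Network: 35.14.192.0/22
Host bits = 10
Set all host bits to 1:
Broadcast: 35.14.195.255


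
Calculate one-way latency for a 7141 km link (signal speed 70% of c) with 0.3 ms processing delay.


Speed = 0.7 * 3e5 km/s = 210000 km/s
Propagation delay = 7141 / 210000 = 0.034 s = 34.0048 ms
Processing delay = 0.3 ms
Total one-way latency = 34.3048 ms


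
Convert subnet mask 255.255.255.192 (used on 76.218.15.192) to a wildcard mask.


Subnet mask: 255.255.255.192
Wildcard = 255.255.255.255 - subnet mask
255 - 255 = 0
255 - 255 = 0
255 - 255 = 0
255 - 192 = 63
Wildcard: 0.0.0.63


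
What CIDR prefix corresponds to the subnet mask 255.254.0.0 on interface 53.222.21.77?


Binary: 11111111.11111110.00000000.00000000
Count leading 1s
Prefix: /15


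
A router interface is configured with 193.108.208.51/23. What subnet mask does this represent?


/23 means 23 network bits, 9 host bits
Binary: 11111111111111111111111000000000
Mask: 255.255.254.0


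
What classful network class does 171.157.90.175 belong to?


First octet: 171
Binary: 10101011
10xxxxxx -> Class B (128-191)
Class B, default mask 255.255.0.0 (/16)


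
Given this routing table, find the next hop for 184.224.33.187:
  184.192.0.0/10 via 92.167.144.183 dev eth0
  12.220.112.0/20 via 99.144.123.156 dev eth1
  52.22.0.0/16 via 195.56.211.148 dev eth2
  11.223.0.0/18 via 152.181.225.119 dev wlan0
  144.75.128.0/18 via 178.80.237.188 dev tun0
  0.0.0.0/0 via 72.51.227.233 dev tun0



Longest prefix match for 184.224.33.187:
  /10 184.192.0.0: MATCH
  /20 12.220.112.0: no
  /16 52.22.0.0: no
  /18 11.223.0.0: no
  /18 144.75.128.0: no
  /0 0.0.0.0: MATCH
Selected: next-hop 92.167.144.183 via eth0 (matched /10)


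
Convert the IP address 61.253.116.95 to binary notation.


61 = 00111101
253 = 11111101
116 = 01110100
95 = 01011111
Binary: 00111101.11111101.01110100.01011111


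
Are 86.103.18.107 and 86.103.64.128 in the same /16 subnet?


Mask: 255.255.0.0
86.103.18.107 AND mask = 86.103.0.0
86.103.64.128 AND mask = 86.103.0.0
Yes, same subnet (86.103.0.0)


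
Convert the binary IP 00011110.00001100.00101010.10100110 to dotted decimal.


00011110 = 30
00001100 = 12
00101010 = 42
10100110 = 166
IP: 30.12.42.166


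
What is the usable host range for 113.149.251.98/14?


Network: 113.148.0.0
Broadcast: 113.151.255.255
First usable = network + 1
Last usable = broadcast - 1
Range: 113.148.0.1 to 113.151.255.254


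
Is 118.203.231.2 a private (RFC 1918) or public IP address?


RFC 1918 private ranges:
  10.0.0.0/8 (10.0.0.0 - 10.255.255.255)
  172.16.0.0/12 (172.16.0.0 - 172.31.255.255)
  192.168.0.0/16 (192.168.0.0 - 192.168.255.255)
Public (not in any RFC 1918 range)


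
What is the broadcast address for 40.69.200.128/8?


Network: 40.0.0.0/8
Host bits = 24
Set all host bits to 1:
Broadcast: 40.255.255.255


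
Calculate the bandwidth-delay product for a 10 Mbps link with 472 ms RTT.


BDP = bandwidth * RTT
= 10 Mbps * 472 ms
= 10 * 1e6 * 472 / 1000 bits
= 4720000 bits
= 590000 bytes
= 576.1719 KB
BDP = 4720000 bits (590000 bytes)


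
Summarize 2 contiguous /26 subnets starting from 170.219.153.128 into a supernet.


Original prefix: /26
Number of subnets: 2 = 2^1
New prefix = 26 - 1 = 25
Supernet: 170.219.153.128/25


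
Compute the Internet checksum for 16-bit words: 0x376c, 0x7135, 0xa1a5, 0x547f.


Sum all words (with carry folding):
+ 0x376c = 0x376c
+ 0x7135 = 0xa8a1
+ 0xa1a5 = 0x4a47
+ 0x547f = 0x9ec6
One's complement: ~0x9ec6
Checksum = 0x6139


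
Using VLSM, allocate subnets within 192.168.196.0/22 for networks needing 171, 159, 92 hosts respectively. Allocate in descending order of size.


171 hosts -> /24 (254 usable): 192.168.196.0/24
159 hosts -> /24 (254 usable): 192.168.197.0/24
92 hosts -> /25 (126 usable): 192.168.198.0/25
Allocation: 192.168.196.0/24 (171 hosts, 254 usable); 192.168.197.0/24 (159 hosts, 254 usable); 192.168.198.0/25 (92 hosts, 126 usable)


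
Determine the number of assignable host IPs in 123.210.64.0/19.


Host bits = 32 - 19 = 13
Total addresses = 2^13 = 8192
Usable = total - 2 (network and broadcast)
Usable hosts: 8190


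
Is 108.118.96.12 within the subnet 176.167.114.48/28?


Subnet network: 176.167.114.48
Test IP AND mask: 108.118.96.0
No, 108.118.96.12 is not in 176.167.114.48/28


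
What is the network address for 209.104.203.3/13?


IP:   11010001.01101000.11001011.00000011
Mask: 11111111.11111000.00000000.00000000
AND operation:
Net:  11010001.01101000.00000000.00000000
Network: 209.104.0.0/13


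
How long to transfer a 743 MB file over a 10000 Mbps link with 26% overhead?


Effective throughput = 10000 * (1 - 26/100) = 7400 Mbps
File size in Mb = 743 * 8 = 5944 Mb
Time = 5944 / 7400
Time = 0.8032 seconds


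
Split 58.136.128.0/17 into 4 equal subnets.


New prefix = 17 + 2 = 19
Each subnet has 8192 addresses
  58.136.128.0/19
  58.136.160.0/19
  58.136.192.0/19
  58.136.224.0/19
Subnets: 58.136.128.0/19, 58.136.160.0/19, 58.136.192.0/19, 58.136.224.0/19


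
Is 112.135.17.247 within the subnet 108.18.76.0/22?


Subnet network: 108.18.76.0
Test IP AND mask: 112.135.16.0
No, 112.135.17.247 is not in 108.18.76.0/22


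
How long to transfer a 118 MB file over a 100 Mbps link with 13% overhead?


Effective throughput = 100 * (1 - 13/100) = 87 Mbps
File size in Mb = 118 * 8 = 944 Mb
Time = 944 / 87
Time = 10.8506 seconds


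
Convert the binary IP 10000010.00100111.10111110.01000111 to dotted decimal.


10000010 = 130
00100111 = 39
10111110 = 190
01000111 = 71
IP: 130.39.190.71


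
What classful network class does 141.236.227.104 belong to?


First octet: 141
Binary: 10001101
10xxxxxx -> Class B (128-191)
Class B, default mask 255.255.0.0 (/16)


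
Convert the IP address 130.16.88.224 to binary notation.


130 = 10000010
16 = 00010000
88 = 01011000
224 = 11100000
Binary: 10000010.00010000.01011000.11100000


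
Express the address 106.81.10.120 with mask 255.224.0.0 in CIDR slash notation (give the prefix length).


Binary: 11111111.11100000.00000000.00000000
Count leading 1s
Prefix: /11


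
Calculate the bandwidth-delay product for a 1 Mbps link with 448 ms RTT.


BDP = bandwidth * RTT
= 1 Mbps * 448 ms
= 1 * 1e6 * 448 / 1000 bits
= 448000 bits
= 56000 bytes
= 54.6875 KB
BDP = 448000 bits (56000 bytes)


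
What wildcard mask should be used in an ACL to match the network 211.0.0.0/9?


Subnet mask: 255.128.0.0
Wildcard = 255.255.255.255 - subnet mask
255 - 255 = 0
255 - 128 = 127
255 - 0 = 255
255 - 0 = 255
Wildcard: 0.127.255.255


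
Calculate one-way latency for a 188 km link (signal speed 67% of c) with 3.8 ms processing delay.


Speed = 0.67 * 3e5 km/s = 201000 km/s
Propagation delay = 188 / 201000 = 0.0009 s = 0.9353 ms
Processing delay = 3.8 ms
Total one-way latency = 4.7353 ms


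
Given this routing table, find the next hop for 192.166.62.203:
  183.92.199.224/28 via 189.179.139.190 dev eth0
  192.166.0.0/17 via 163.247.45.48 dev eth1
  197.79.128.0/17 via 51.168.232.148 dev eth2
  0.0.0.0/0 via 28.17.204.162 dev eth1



Longest prefix match for 192.166.62.203:
  /28 183.92.199.224: no
  /17 192.166.0.0: MATCH
  /17 197.79.128.0: no
  /0 0.0.0.0: MATCH
Selected: next-hop 163.247.45.48 via eth1 (matched /17)


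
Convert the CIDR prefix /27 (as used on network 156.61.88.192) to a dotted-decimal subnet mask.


/27 means 27 network bits, 5 host bits
Binary: 11111111111111111111111111100000
Mask: 255.255.255.224


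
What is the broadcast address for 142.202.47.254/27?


Network: 142.202.47.224/27
Host bits = 5
Set all host bits to 1:
Broadcast: 142.202.47.255


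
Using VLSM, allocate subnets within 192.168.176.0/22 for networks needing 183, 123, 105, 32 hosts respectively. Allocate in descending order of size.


183 hosts -> /24 (254 usable): 192.168.176.0/24
123 hosts -> /25 (126 usable): 192.168.177.0/25
105 hosts -> /25 (126 usable): 192.168.177.128/25
32 hosts -> /26 (62 usable): 192.168.178.0/26
Allocation: 192.168.176.0/24 (183 hosts, 254 usable); 192.168.177.0/25 (123 hosts, 126 usable); 192.168.177.128/25 (105 hosts, 126 usable); 192.168.178.0/26 (32 hosts, 62 usable)


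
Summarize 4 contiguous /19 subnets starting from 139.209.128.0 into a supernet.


Original prefix: /19
Number of subnets: 4 = 2^2
New prefix = 19 - 2 = 17
Supernet: 139.209.128.0/17


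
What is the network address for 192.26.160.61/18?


IP:   11000000.00011010.10100000.00111101
Mask: 11111111.11111111.11000000.00000000
AND operation:
Net:  11000000.00011010.10000000.00000000
Network: 192.26.128.0/18


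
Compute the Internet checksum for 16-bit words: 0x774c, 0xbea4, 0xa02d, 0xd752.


Sum all words (with carry folding):
+ 0x774c = 0x774c
+ 0xbea4 = 0x35f1
+ 0xa02d = 0xd61e
+ 0xd752 = 0xad71
One's complement: ~0xad71
Checksum = 0x528e


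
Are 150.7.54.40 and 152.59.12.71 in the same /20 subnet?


Mask: 255.255.240.0
150.7.54.40 AND mask = 150.7.48.0
152.59.12.71 AND mask = 152.59.0.0
No, different subnets (150.7.48.0 vs 152.59.0.0)


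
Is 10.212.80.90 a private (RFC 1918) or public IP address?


RFC 1918 private ranges:
  10.0.0.0/8 (10.0.0.0 - 10.255.255.255)
  172.16.0.0/12 (172.16.0.0 - 172.31.255.255)
  192.168.0.0/16 (192.168.0.0 - 192.168.255.255)
Private (in 10.0.0.0/8)


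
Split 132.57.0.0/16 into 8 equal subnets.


New prefix = 16 + 3 = 19
Each subnet has 8192 addresses
  132.57.0.0/19
  132.57.32.0/19
  132.57.64.0/19
  132.57.96.0/19
  132.57.128.0/19
  132.57.160.0/19
  132.57.192.0/19
  132.57.224.0/19
Subnets: 132.57.0.0/19, 132.57.32.0/19, 132.57.64.0/19, 132.57.96.0/19, 132.57.128.0/19, 132.57.160.0/19, 132.57.192.0/19, 132.57.224.0/19


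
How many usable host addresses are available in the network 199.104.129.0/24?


Host bits = 32 - 24 = 8
Total addresses = 2^8 = 256
Usable = total - 2 (network and broadcast)
Usable hosts: 254


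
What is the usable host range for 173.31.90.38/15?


Network: 173.30.0.0
Broadcast: 173.31.255.255
First usable = network + 1
Last usable = broadcast - 1
Range: 173.30.0.1 to 173.31.255.254


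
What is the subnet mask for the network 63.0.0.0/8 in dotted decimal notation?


/8 means 8 network bits, 24 host bits
Binary: 11111111000000000000000000000000
Mask: 255.0.0.0


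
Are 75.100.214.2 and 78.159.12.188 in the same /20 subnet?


Mask: 255.255.240.0
75.100.214.2 AND mask = 75.100.208.0
78.159.12.188 AND mask = 78.159.0.0
No, different subnets (75.100.208.0 vs 78.159.0.0)


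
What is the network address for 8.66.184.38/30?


IP:   00001000.01000010.10111000.00100110
Mask: 11111111.11111111.11111111.11111100
AND operation:
Net:  00001000.01000010.10111000.00100100
Network: 8.66.184.36/30


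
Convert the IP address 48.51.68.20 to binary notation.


48 = 00110000
51 = 00110011
68 = 01000100
20 = 00010100
Binary: 00110000.00110011.01000100.00010100


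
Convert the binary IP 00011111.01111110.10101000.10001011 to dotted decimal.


00011111 = 31
01111110 = 126
10101000 = 168
10001011 = 139
IP: 31.126.168.139


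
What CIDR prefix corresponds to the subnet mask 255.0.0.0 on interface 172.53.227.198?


Binary: 11111111.00000000.00000000.00000000
Count leading 1s
Prefix: /8


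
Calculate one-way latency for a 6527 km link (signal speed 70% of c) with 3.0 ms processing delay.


Speed = 0.7 * 3e5 km/s = 210000 km/s
Propagation delay = 6527 / 210000 = 0.0311 s = 31.081 ms
Processing delay = 3.0 ms
Total one-way latency = 34.081 ms


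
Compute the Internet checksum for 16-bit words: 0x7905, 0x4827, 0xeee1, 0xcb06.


Sum all words (with carry folding):
+ 0x7905 = 0x7905
+ 0x4827 = 0xc12c
+ 0xeee1 = 0xb00e
+ 0xcb06 = 0x7b15
One's complement: ~0x7b15
Checksum = 0x84ea


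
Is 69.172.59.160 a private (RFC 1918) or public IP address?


RFC 1918 private ranges:
  10.0.0.0/8 (10.0.0.0 - 10.255.255.255)
  172.16.0.0/12 (172.16.0.0 - 172.31.255.255)
  192.168.0.0/16 (192.168.0.0 - 192.168.255.255)
Public (not in any RFC 1918 range)


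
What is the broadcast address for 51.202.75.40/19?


Network: 51.202.64.0/19
Host bits = 13
Set all host bits to 1:
Broadcast: 51.202.95.255


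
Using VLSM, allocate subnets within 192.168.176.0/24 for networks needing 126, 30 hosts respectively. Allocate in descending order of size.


126 hosts -> /25 (126 usable): 192.168.176.0/25
30 hosts -> /27 (30 usable): 192.168.176.128/27
Allocation: 192.168.176.0/25 (126 hosts, 126 usable); 192.168.176.128/27 (30 hosts, 30 usable)


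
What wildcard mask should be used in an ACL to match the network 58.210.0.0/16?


Subnet mask: 255.255.0.0
Wildcard = 255.255.255.255 - subnet mask
255 - 255 = 0
255 - 255 = 0
255 - 0 = 255
255 - 0 = 255
Wildcard: 0.0.255.255


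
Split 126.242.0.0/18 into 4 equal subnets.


New prefix = 18 + 2 = 20
Each subnet has 4096 addresses
  126.242.0.0/20
  126.242.16.0/20
  126.242.32.0/20
  126.242.48.0/20
Subnets: 126.242.0.0/20, 126.242.16.0/20, 126.242.32.0/20, 126.242.48.0/20


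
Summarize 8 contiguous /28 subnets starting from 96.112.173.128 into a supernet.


Original prefix: /28
Number of subnets: 8 = 2^3
New prefix = 28 - 3 = 25
Supernet: 96.112.173.128/25


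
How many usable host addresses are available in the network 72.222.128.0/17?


Host bits = 32 - 17 = 15
Total addresses = 2^15 = 32768
Usable = total - 2 (network and broadcast)
Usable hosts: 32766


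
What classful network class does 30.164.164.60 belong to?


First octet: 30
Binary: 00011110
0xxxxxxx -> Class A (1-126)
Class A, default mask 255.0.0.0 (/8)


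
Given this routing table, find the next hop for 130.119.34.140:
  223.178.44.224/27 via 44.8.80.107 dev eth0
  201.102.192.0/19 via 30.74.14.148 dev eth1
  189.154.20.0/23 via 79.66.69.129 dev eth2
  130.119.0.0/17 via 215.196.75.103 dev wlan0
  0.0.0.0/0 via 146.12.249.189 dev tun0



Longest prefix match for 130.119.34.140:
  /27 223.178.44.224: no
  /19 201.102.192.0: no
  /23 189.154.20.0: no
  /17 130.119.0.0: MATCH
  /0 0.0.0.0: MATCH
Selected: next-hop 215.196.75.103 via wlan0 (matched /17)


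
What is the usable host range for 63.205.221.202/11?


Network: 63.192.0.0
Broadcast: 63.223.255.255
First usable = network + 1
Last usable = broadcast - 1
Range: 63.192.0.1 to 63.223.255.254


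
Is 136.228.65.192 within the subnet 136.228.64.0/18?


Subnet network: 136.228.64.0
Test IP AND mask: 136.228.64.0
Yes, 136.228.65.192 is in 136.228.64.0/18


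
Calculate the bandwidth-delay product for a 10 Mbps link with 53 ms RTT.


BDP = bandwidth * RTT
= 10 Mbps * 53 ms
= 10 * 1e6 * 53 / 1000 bits
= 530000 bits
= 66250 bytes
= 64.6973 KB
BDP = 530000 bits (66250 bytes)


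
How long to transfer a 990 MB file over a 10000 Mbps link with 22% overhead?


Effective throughput = 10000 * (1 - 22/100) = 7800 Mbps
File size in Mb = 990 * 8 = 7920 Mb
Time = 7920 / 7800
Time = 1.0154 seconds


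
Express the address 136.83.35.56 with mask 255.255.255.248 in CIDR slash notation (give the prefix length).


Binary: 11111111.11111111.11111111.11111000
Count leading 1s
Prefix: /29


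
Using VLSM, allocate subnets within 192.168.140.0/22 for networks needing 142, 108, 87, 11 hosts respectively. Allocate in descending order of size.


142 hosts -> /24 (254 usable): 192.168.140.0/24
108 hosts -> /25 (126 usable): 192.168.141.0/25
87 hosts -> /25 (126 usable): 192.168.141.128/25
11 hosts -> /28 (14 usable): 192.168.142.0/28
Allocation: 192.168.140.0/24 (142 hosts, 254 usable); 192.168.141.0/25 (108 hosts, 126 usable); 192.168.141.128/25 (87 hosts, 126 usable); 192.168.142.0/28 (11 hosts, 14 usable)


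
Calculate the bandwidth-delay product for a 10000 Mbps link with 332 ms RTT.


BDP = bandwidth * RTT
= 10000 Mbps * 332 ms
= 10000 * 1e6 * 332 / 1000 bits
= 3320000000 bits
= 415000000 bytes
= 405273.4375 KB
BDP = 3320000000 bits (415000000 bytes)


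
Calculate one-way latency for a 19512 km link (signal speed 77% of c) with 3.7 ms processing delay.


Speed = 0.77 * 3e5 km/s = 231000 km/s
Propagation delay = 19512 / 231000 = 0.0845 s = 84.4675 ms
Processing delay = 3.7 ms
Total one-way latency = 88.1675 ms


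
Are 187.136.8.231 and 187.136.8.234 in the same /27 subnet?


Mask: 255.255.255.224
187.136.8.231 AND mask = 187.136.8.224
187.136.8.234 AND mask = 187.136.8.224
Yes, same subnet (187.136.8.224)


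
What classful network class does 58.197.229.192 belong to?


First octet: 58
Binary: 00111010
0xxxxxxx -> Class A (1-126)
Class A, default mask 255.0.0.0 (/8)


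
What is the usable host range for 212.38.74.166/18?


Network: 212.38.64.0
Broadcast: 212.38.127.255
First usable = network + 1
Last usable = broadcast - 1
Range: 212.38.64.1 to 212.38.127.254


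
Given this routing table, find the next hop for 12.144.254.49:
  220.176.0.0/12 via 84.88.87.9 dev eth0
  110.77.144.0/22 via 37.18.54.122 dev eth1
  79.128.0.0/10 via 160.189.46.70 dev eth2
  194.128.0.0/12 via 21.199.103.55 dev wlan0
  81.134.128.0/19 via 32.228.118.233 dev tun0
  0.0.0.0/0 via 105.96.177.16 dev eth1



Longest prefix match for 12.144.254.49:
  /12 220.176.0.0: no
  /22 110.77.144.0: no
  /10 79.128.0.0: no
  /12 194.128.0.0: no
  /19 81.134.128.0: no
  /0 0.0.0.0: MATCH
Selected: next-hop 105.96.177.16 via eth1 (matched /0)


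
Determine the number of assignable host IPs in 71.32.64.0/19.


Host bits = 32 - 19 = 13
Total addresses = 2^13 = 8192
Usable = total - 2 (network and broadcast)
Usable hosts: 8190


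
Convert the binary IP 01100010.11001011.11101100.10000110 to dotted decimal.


01100010 = 98
11001011 = 203
11101100 = 236
10000110 = 134
IP: 98.203.236.134


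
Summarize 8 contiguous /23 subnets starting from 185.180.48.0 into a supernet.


Original prefix: /23
Number of subnets: 8 = 2^3
New prefix = 23 - 3 = 20
Supernet: 185.180.48.0/20


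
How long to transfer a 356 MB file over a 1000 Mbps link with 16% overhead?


Effective throughput = 1000 * (1 - 16/100) = 840 Mbps
File size in Mb = 356 * 8 = 2848 Mb
Time = 2848 / 840
Time = 3.3905 seconds


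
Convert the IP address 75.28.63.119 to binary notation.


75 = 01001011
28 = 00011100
63 = 00111111
119 = 01110111
Binary: 01001011.00011100.00111111.01110111


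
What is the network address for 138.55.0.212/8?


IP:   10001010.00110111.00000000.11010100
Mask: 11111111.00000000.00000000.00000000
AND operation:
Net:  10001010.00000000.00000000.00000000
Network: 138.0.0.0/8


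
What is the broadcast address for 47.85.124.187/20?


Network: 47.85.112.0/20
Host bits = 12
Set all host bits to 1:
Broadcast: 47.85.127.255


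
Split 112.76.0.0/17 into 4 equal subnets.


New prefix = 17 + 2 = 19
Each subnet has 8192 addresses
  112.76.0.0/19
  112.76.32.0/19
  112.76.64.0/19
  112.76.96.0/19
Subnets: 112.76.0.0/19, 112.76.32.0/19, 112.76.64.0/19, 112.76.96.0/19


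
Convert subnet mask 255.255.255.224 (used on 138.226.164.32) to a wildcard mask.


Subnet mask: 255.255.255.224
Wildcard = 255.255.255.255 - subnet mask
255 - 255 = 0
255 - 255 = 0
255 - 255 = 0
255 - 224 = 31
Wildcard: 0.0.0.31


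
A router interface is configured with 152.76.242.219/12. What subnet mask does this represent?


/12 means 12 network bits, 20 host bits
Binary: 11111111111100000000000000000000
Mask: 255.240.0.0


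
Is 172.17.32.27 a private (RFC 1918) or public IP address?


RFC 1918 private ranges:
  10.0.0.0/8 (10.0.0.0 - 10.255.255.255)
  172.16.0.0/12 (172.16.0.0 - 172.31.255.255)
  192.168.0.0/16 (192.168.0.0 - 192.168.255.255)
Private (in 172.16.0.0/12)


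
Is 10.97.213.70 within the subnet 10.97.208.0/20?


Subnet network: 10.97.208.0
Test IP AND mask: 10.97.208.0
Yes, 10.97.213.70 is in 10.97.208.0/20


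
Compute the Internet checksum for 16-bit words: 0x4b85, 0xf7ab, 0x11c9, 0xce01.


Sum all words (with carry folding):
+ 0x4b85 = 0x4b85
+ 0xf7ab = 0x4331
+ 0x11c9 = 0x54fa
+ 0xce01 = 0x22fc
One's complement: ~0x22fc
Checksum = 0xdd03


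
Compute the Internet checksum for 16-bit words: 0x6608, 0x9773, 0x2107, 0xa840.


Sum all words (with carry folding):
+ 0x6608 = 0x6608
+ 0x9773 = 0xfd7b
+ 0x2107 = 0x1e83
+ 0xa840 = 0xc6c3
One's complement: ~0xc6c3
Checksum = 0x393c


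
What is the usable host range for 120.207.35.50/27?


Network: 120.207.35.32
Broadcast: 120.207.35.63
First usable = network + 1
Last usable = broadcast - 1
Range: 120.207.35.33 to 120.207.35.62


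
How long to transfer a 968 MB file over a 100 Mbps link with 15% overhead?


Effective throughput = 100 * (1 - 15/100) = 85 Mbps
File size in Mb = 968 * 8 = 7744 Mb
Time = 7744 / 85
Time = 91.1059 seconds


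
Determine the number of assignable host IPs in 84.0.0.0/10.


Host bits = 32 - 10 = 22
Total addresses = 2^22 = 4194304
Usable = total - 2 (network and broadcast)
Usable hosts: 4194302


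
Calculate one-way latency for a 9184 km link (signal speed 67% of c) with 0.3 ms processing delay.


Speed = 0.67 * 3e5 km/s = 201000 km/s
Propagation delay = 9184 / 201000 = 0.0457 s = 45.6915 ms
Processing delay = 0.3 ms
Total one-way latency = 45.9915 ms


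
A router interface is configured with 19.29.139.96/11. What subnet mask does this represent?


/11 means 11 network bits, 21 host bits
Binary: 11111111111000000000000000000000
Mask: 255.224.0.0


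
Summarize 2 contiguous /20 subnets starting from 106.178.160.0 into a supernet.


Original prefix: /20
Number of subnets: 2 = 2^1
New prefix = 20 - 1 = 19
Supernet: 106.178.160.0/19


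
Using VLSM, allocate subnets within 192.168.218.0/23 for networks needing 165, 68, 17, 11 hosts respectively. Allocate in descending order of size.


165 hosts -> /24 (254 usable): 192.168.218.0/24
68 hosts -> /25 (126 usable): 192.168.219.0/25
17 hosts -> /27 (30 usable): 192.168.219.128/27
11 hosts -> /28 (14 usable): 192.168.219.160/28
Allocation: 192.168.218.0/24 (165 hosts, 254 usable); 192.168.219.0/25 (68 hosts, 126 usable); 192.168.219.128/27 (17 hosts, 30 usable); 192.168.219.160/28 (11 hosts, 14 usable)


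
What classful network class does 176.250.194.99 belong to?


First octet: 176
Binary: 10110000
10xxxxxx -> Class B (128-191)
Class B, default mask 255.255.0.0 (/16)


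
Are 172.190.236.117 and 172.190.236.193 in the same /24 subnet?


Mask: 255.255.255.0
172.190.236.117 AND mask = 172.190.236.0
172.190.236.193 AND mask = 172.190.236.0
Yes, same subnet (172.190.236.0)


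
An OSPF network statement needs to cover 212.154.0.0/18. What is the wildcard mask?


Subnet mask: 255.255.192.0
Wildcard = 255.255.255.255 - subnet mask
255 - 255 = 0
255 - 255 = 0
255 - 192 = 63
255 - 0 = 255
Wildcard: 0.0.63.255


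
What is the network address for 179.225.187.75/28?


IP:   10110011.11100001.10111011.01001011
Mask: 11111111.11111111.11111111.11110000
AND operation:
Net:  10110011.11100001.10111011.01000000
Network: 179.225.187.64/28


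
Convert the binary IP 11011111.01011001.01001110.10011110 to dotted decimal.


11011111 = 223
01011001 = 89
01001110 = 78
10011110 = 158
IP: 223.89.78.158


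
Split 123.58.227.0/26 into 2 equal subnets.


New prefix = 26 + 1 = 27
Each subnet has 32 addresses
  123.58.227.0/27
  123.58.227.32/27
Subnets: 123.58.227.0/27, 123.58.227.32/27


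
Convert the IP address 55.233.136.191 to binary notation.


55 = 00110111
233 = 11101001
136 = 10001000
191 = 10111111
Binary: 00110111.11101001.10001000.10111111


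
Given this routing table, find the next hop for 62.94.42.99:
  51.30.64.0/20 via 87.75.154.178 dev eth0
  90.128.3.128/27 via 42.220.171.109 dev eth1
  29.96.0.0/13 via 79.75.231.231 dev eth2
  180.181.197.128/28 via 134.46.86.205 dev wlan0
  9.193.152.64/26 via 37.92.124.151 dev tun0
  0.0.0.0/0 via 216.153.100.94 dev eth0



Longest prefix match for 62.94.42.99:
  /20 51.30.64.0: no
  /27 90.128.3.128: no
  /13 29.96.0.0: no
  /28 180.181.197.128: no
  /26 9.193.152.64: no
  /0 0.0.0.0: MATCH
Selected: next-hop 216.153.100.94 via eth0 (matched /0)


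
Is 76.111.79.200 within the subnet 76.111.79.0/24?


Subnet network: 76.111.79.0
Test IP AND mask: 76.111.79.0
Yes, 76.111.79.200 is in 76.111.79.0/24


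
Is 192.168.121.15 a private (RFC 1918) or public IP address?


RFC 1918 private ranges:
  10.0.0.0/8 (10.0.0.0 - 10.255.255.255)
  172.16.0.0/12 (172.16.0.0 - 172.31.255.255)
  192.168.0.0/16 (192.168.0.0 - 192.168.255.255)
Private (in 192.168.0.0/16)


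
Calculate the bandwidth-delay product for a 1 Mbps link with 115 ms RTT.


BDP = bandwidth * RTT
= 1 Mbps * 115 ms
= 1 * 1e6 * 115 / 1000 bits
= 115000 bits
= 14375 bytes
= 14.0381 KB
BDP = 115000 bits (14375 bytes)


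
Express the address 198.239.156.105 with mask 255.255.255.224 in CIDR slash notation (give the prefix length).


Binary: 11111111.11111111.11111111.11100000
Count leading 1s
Prefix: /27


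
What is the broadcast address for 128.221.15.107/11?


Network: 128.192.0.0/11
Host bits = 21
Set all host bits to 1:
Broadcast: 128.223.255.255


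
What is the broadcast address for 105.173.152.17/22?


Network: 105.173.152.0/22
Host bits = 10
Set all host bits to 1:
Broadcast: 105.173.155.255


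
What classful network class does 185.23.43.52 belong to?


First octet: 185
Binary: 10111001
10xxxxxx -> Class B (128-191)
Class B, default mask 255.255.0.0 (/16)


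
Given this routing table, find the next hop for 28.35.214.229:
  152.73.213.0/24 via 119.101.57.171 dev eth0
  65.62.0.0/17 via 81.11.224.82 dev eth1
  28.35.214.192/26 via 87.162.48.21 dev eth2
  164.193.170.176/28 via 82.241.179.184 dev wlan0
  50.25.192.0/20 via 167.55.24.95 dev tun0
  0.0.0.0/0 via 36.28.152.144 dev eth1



Longest prefix match for 28.35.214.229:
  /24 152.73.213.0: no
  /17 65.62.0.0: no
  /26 28.35.214.192: MATCH
  /28 164.193.170.176: no
  /20 50.25.192.0: no
  /0 0.0.0.0: MATCH
Selected: next-hop 87.162.48.21 via eth2 (matched /26)


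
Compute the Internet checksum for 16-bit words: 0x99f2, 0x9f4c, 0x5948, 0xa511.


Sum all words (with carry folding):
+ 0x99f2 = 0x99f2
+ 0x9f4c = 0x393f
+ 0x5948 = 0x9287
+ 0xa511 = 0x3799
One's complement: ~0x3799
Checksum = 0xc866


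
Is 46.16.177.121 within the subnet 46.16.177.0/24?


Subnet network: 46.16.177.0
Test IP AND mask: 46.16.177.0
Yes, 46.16.177.121 is in 46.16.177.0/24


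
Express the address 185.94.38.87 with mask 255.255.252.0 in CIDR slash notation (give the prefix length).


Binary: 11111111.11111111.11111100.00000000
Count leading 1s
Prefix: /22


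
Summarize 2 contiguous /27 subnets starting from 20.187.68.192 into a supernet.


Original prefix: /27
Number of subnets: 2 = 2^1
New prefix = 27 - 1 = 26
Supernet: 20.187.68.192/26


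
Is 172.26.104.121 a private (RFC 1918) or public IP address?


RFC 1918 private ranges:
  10.0.0.0/8 (10.0.0.0 - 10.255.255.255)
  172.16.0.0/12 (172.16.0.0 - 172.31.255.255)
  192.168.0.0/16 (192.168.0.0 - 192.168.255.255)
Private (in 172.16.0.0/12)


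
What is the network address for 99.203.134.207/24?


IP:   01100011.11001011.10000110.11001111
Mask: 11111111.11111111.11111111.00000000
AND operation:
Net:  01100011.11001011.10000110.00000000
Network: 99.203.134.0/24


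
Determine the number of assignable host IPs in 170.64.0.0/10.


Host bits = 32 - 10 = 22
Total addresses = 2^22 = 4194304
Usable = total - 2 (network and broadcast)
Usable hosts: 4194302


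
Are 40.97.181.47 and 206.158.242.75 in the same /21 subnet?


Mask: 255.255.248.0
40.97.181.47 AND mask = 40.97.176.0
206.158.242.75 AND mask = 206.158.240.0
No, different subnets (40.97.176.0 vs 206.158.240.0)


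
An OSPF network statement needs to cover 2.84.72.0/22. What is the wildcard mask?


Subnet mask: 255.255.252.0
Wildcard = 255.255.255.255 - subnet mask
255 - 255 = 0
255 - 255 = 0
255 - 252 = 3
255 - 0 = 255
Wildcard: 0.0.3.255


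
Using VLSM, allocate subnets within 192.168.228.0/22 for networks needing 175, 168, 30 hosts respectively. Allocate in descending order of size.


175 hosts -> /24 (254 usable): 192.168.228.0/24
168 hosts -> /24 (254 usable): 192.168.229.0/24
30 hosts -> /27 (30 usable): 192.168.230.0/27
Allocation: 192.168.228.0/24 (175 hosts, 254 usable); 192.168.229.0/24 (168 hosts, 254 usable); 192.168.230.0/27 (30 hosts, 30 usable)


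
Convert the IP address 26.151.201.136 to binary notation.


26 = 00011010
151 = 10010111
201 = 11001001
136 = 10001000
Binary: 00011010.10010111.11001001.10001000


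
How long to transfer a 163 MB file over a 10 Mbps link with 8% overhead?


Effective throughput = 10 * (1 - 8/100) = 9.2 Mbps
File size in Mb = 163 * 8 = 1304 Mb
Time = 1304 / 9.2
Time = 141.7391 seconds


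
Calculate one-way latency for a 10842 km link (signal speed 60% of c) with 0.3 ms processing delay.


Speed = 0.6 * 3e5 km/s = 180000 km/s
Propagation delay = 10842 / 180000 = 0.0602 s = 60.2333 ms
Processing delay = 0.3 ms
Total one-way latency = 60.5333 ms


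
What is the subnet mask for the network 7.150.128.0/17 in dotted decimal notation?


/17 means 17 network bits, 15 host bits
Binary: 11111111111111111000000000000000
Mask: 255.255.128.0


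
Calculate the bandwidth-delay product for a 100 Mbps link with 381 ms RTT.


BDP = bandwidth * RTT
= 100 Mbps * 381 ms
= 100 * 1e6 * 381 / 1000 bits
= 38100000 bits
= 4762500 bytes
= 4650.8789 KB
BDP = 38100000 bits (4762500 bytes)


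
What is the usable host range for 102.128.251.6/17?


Network: 102.128.128.0
Broadcast: 102.128.255.255
First usable = network + 1
Last usable = broadcast - 1
Range: 102.128.128.1 to 102.128.255.254


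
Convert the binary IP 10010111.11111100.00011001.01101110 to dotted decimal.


10010111 = 151
11111100 = 252
00011001 = 25
01101110 = 110
IP: 151.252.25.110


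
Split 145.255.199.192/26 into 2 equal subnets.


New prefix = 26 + 1 = 27
Each subnet has 32 addresses
  145.255.199.192/27
  145.255.199.224/27
Subnets: 145.255.199.192/27, 145.255.199.224/27


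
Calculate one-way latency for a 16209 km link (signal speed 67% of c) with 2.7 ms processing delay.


Speed = 0.67 * 3e5 km/s = 201000 km/s
Propagation delay = 16209 / 201000 = 0.0806 s = 80.6418 ms
Processing delay = 2.7 ms
Total one-way latency = 83.3418 ms


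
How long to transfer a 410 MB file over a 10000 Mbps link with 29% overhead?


Effective throughput = 10000 * (1 - 29/100) = 7100 Mbps
File size in Mb = 410 * 8 = 3280 Mb
Time = 3280 / 7100
Time = 0.462 seconds


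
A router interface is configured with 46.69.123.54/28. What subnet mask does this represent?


/28 means 28 network bits, 4 host bits
Binary: 11111111111111111111111111110000
Mask: 255.255.255.240


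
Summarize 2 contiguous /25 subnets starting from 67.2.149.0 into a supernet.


Original prefix: /25
Number of subnets: 2 = 2^1
New prefix = 25 - 1 = 24
Supernet: 67.2.149.0/24


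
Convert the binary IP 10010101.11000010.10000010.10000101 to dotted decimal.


10010101 = 149
11000010 = 194
10000010 = 130
10000101 = 133
IP: 149.194.130.133


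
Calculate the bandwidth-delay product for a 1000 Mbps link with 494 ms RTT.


BDP = bandwidth * RTT
= 1000 Mbps * 494 ms
= 1000 * 1e6 * 494 / 1000 bits
= 494000000 bits
= 61750000 bytes
= 60302.7344 KB
BDP = 494000000 bits (61750000 bytes)


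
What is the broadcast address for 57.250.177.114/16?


Network: 57.250.0.0/16
Host bits = 16
Set all host bits to 1:
Broadcast: 57.250.255.255


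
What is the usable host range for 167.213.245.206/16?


Network: 167.213.0.0
Broadcast: 167.213.255.255
First usable = network + 1
Last usable = broadcast - 1
Range: 167.213.0.1 to 167.213.255.254


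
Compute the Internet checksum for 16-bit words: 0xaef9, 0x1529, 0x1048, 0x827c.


Sum all words (with carry folding):
+ 0xaef9 = 0xaef9
+ 0x1529 = 0xc422
+ 0x1048 = 0xd46a
+ 0x827c = 0x56e7
One's complement: ~0x56e7
Checksum = 0xa918


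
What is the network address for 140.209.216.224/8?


IP:   10001100.11010001.11011000.11100000
Mask: 11111111.00000000.00000000.00000000
AND operation:
Net:  10001100.00000000.00000000.00000000
Network: 140.0.0.0/8


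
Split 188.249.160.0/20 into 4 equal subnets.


New prefix = 20 + 2 = 22
Each subnet has 1024 addresses
  188.249.160.0/22
  188.249.164.0/22
  188.249.168.0/22
  188.249.172.0/22
Subnets: 188.249.160.0/22, 188.249.164.0/22, 188.249.168.0/22, 188.249.172.0/22


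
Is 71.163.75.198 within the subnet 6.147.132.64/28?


Subnet network: 6.147.132.64
Test IP AND mask: 71.163.75.192
No, 71.163.75.198 is not in 6.147.132.64/28


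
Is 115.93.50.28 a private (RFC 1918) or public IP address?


RFC 1918 private ranges:
  10.0.0.0/8 (10.0.0.0 - 10.255.255.255)
  172.16.0.0/12 (172.16.0.0 - 172.31.255.255)
  192.168.0.0/16 (192.168.0.0 - 192.168.255.255)
Public (not in any RFC 1918 range)


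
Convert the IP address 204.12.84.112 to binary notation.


204 = 11001100
12 = 00001100
84 = 01010100
112 = 01110000
Binary: 11001100.00001100.01010100.01110000


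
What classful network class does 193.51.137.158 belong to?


First octet: 193
Binary: 11000001
110xxxxx -> Class C (192-223)
Class C, default mask 255.255.255.0 (/24)


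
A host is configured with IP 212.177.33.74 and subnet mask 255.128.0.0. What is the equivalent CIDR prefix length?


Binary: 11111111.10000000.00000000.00000000
Count leading 1s
Prefix: /9


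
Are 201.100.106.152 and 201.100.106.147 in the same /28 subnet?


Mask: 255.255.255.240
201.100.106.152 AND mask = 201.100.106.144
201.100.106.147 AND mask = 201.100.106.144
Yes, same subnet (201.100.106.144)


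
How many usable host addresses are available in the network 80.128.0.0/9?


Host bits = 32 - 9 = 23
Total addresses = 2^23 = 8388608
Usable = total - 2 (network and broadcast)
Usable hosts: 8388606


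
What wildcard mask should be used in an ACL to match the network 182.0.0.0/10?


Subnet mask: 255.192.0.0
Wildcard = 255.255.255.255 - subnet mask
255 - 255 = 0
255 - 192 = 63
255 - 0 = 255
255 - 0 = 255
Wildcard: 0.63.255.255


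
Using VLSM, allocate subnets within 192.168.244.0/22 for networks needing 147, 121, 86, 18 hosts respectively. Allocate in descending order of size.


147 hosts -> /24 (254 usable): 192.168.244.0/24
121 hosts -> /25 (126 usable): 192.168.245.0/25
86 hosts -> /25 (126 usable): 192.168.245.128/25
18 hosts -> /27 (30 usable): 192.168.246.0/27
Allocation: 192.168.244.0/24 (147 hosts, 254 usable); 192.168.245.0/25 (121 hosts, 126 usable); 192.168.245.128/25 (86 hosts, 126 usable); 192.168.246.0/27 (18 hosts, 30 usable)


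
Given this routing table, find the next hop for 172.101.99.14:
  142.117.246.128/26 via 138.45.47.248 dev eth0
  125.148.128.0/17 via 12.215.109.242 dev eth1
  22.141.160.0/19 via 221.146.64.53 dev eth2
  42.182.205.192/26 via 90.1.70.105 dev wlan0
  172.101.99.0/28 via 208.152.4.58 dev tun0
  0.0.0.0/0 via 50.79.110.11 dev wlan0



Longest prefix match for 172.101.99.14:
  /26 142.117.246.128: no
  /17 125.148.128.0: no
  /19 22.141.160.0: no
  /26 42.182.205.192: no
  /28 172.101.99.0: MATCH
  /0 0.0.0.0: MATCH
Selected: next-hop 208.152.4.58 via tun0 (matched /28)


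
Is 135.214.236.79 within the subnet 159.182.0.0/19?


Subnet network: 159.182.0.0
Test IP AND mask: 135.214.224.0
No, 135.214.236.79 is not in 159.182.0.0/19


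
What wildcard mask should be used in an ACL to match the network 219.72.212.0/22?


Subnet mask: 255.255.252.0
Wildcard = 255.255.255.255 - subnet mask
255 - 255 = 0
255 - 255 = 0
255 - 252 = 3
255 - 0 = 255
Wildcard: 0.0.3.255
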